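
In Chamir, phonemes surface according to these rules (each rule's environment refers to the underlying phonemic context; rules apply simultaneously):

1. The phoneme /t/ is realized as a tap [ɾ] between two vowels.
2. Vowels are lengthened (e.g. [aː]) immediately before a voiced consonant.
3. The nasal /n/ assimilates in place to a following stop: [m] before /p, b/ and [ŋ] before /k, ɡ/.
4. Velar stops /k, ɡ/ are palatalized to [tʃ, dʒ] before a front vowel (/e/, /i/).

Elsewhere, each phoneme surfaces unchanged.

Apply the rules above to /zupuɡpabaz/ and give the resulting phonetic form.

[zupuːɡpaːbaːz]

/z/ stays [z].
/u/ (between /z/ and /p/): rule 2 targets it, but not before a voiced consonant → unchanged [u].
/p/ (between /u/ and /u/): no rule targets it → [p].
/u/ (between /p/ and /ɡ/): before a voiced consonant, so rule 2 applies → [uː].
/ɡ/ (between /u/ and /p/): rule 4 targets it, but not before a front vowel → unchanged [ɡ].
/p/ stays [p].
/a/ (between /p/ and /b/) occurs before a voiced consonant → [aː] by rule 2.
/b/ (between /a/ and /a/): no rule targets it → [b].
/a/ — between /b/ and /z/, before a voiced consonant — surfaces as [aː] (rule 2).
/z/ stays [z].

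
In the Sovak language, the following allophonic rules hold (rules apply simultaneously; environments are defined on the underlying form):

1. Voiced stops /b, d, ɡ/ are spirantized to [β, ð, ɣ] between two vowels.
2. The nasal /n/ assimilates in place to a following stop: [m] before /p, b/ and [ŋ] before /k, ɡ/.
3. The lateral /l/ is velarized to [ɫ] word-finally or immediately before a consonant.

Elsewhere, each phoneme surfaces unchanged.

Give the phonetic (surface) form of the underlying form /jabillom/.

/j/ stays [j].
/a/ — not in any rule's target class → [a].
Rule 1 applies to /b/ (between /a/ and /i/: between two vowels) → [β].
/i/ — not in any rule's target class → [i].
Rule 3 applies to /l/ (between /i/ and /l/: word-finally or immediately before a consonant) → [ɫ].
/l/ — between /l/ and /o/; rule 3 does not apply here → [l].
/o/ (between /l/ and /m/) is unaffected → [o].
/m/ — not in any rule's target class → [m].

[jaβiɫlom]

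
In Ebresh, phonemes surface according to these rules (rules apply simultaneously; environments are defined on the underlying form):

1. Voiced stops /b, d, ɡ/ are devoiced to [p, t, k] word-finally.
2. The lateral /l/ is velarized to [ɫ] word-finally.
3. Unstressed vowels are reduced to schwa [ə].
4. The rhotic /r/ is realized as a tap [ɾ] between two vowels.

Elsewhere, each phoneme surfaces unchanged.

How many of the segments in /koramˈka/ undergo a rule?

3

Segments that undergo a rule: /o/ → [ə] (rule 3); /r/ → [ɾ] (rule 4); /a/ → [ə] (rule 3).
All other segments surface unchanged.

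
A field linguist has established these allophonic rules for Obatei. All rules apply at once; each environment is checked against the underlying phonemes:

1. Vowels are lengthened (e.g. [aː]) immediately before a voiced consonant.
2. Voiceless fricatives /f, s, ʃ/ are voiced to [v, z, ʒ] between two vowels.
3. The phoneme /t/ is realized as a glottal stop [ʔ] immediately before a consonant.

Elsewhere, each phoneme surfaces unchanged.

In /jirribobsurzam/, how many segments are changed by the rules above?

5

Segments that undergo a rule: /i/ → [iː] (rule 1); /i/ → [iː] (rule 1); /o/ → [oː] (rule 1); /u/ → [uː] (rule 1); /a/ → [aː] (rule 1).
All other segments surface unchanged.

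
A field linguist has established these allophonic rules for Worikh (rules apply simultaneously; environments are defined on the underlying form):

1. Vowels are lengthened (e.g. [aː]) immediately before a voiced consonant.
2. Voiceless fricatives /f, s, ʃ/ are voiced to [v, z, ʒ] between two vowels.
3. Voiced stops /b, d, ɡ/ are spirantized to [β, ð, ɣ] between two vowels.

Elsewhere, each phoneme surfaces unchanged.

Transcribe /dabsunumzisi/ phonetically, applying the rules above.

[daːbsuːnuːmzizi]

/d/ (word-initial): rule 3 targets it, but not between two vowels → unchanged [d].
/a/ — between /d/ and /b/, before a voiced consonant — surfaces as [aː] (rule 1).
/b/ (between /a/ and /s/) fails the environment for rule 3, so it stays [b].
/s/ (between /b/ and /u/) fails the environment for rule 2, so it stays [s].
/u/ meets the environment for rule 1 (before a voiced consonant) → [uː].
/u/ meets the environment for rule 1 (before a voiced consonant) → [uː].
/i/ (between /z/ and /s/): rule 1 targets it, but not before a voiced consonant → unchanged [i].
/s/ — between /i/ and /i/, between two vowels — surfaces as [z] (rule 2).
/i/ (word-final) is in the target of rule 1 but the environment (before a voiced consonant) is not met → [i].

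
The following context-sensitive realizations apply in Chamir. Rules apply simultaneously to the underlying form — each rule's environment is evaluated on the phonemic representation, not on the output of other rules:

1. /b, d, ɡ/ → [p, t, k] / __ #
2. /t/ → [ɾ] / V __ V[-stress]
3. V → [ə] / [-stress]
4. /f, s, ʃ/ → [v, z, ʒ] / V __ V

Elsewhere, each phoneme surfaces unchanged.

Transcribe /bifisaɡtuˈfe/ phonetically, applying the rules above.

[bəvəzəɡtəˈve]

/b/ (word-initial) is in the target of rule 1 but the environment (word-finally) is not met → [b].
/i/ meets the environment for rule 3 (in an unstressed syllable) → [ə].
/f/ meets the environment for rule 4 (between two vowels) → [v].
/i/ (between /f/ and /s/) occurs in an unstressed syllable → [ə] by rule 3.
Rule 4 applies to /s/ (between /i/ and /a/: between two vowels) → [z].
/a/ (between /s/ and /ɡ/) occurs in an unstressed syllable → [ə] by rule 3.
/ɡ/ (between /a/ and /t/): rule 1 targets it, but not word-finally → unchanged [ɡ].
/t/ (between /ɡ/ and /u/) fails the environment for rule 2, so it stays [t].
/u/ (between /t/ and /f/): in an unstressed syllable, so rule 3 applies → [ə].
/f/ meets the environment for rule 4 (between two vowels) → [v].
/e/ (word-final) is in the target of rule 3 but the environment (in an unstressed syllable) is not met → [e].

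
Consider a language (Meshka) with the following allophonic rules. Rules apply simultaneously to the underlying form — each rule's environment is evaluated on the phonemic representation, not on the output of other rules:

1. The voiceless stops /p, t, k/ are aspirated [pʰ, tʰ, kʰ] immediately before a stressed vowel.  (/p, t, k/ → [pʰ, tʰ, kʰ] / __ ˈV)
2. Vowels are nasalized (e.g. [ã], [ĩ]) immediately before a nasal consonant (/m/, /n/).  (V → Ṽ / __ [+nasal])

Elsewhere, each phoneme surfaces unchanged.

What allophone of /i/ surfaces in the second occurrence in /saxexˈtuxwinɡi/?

[i]

/i/ (word-final) fails the environment for rule 2, so it stays [i].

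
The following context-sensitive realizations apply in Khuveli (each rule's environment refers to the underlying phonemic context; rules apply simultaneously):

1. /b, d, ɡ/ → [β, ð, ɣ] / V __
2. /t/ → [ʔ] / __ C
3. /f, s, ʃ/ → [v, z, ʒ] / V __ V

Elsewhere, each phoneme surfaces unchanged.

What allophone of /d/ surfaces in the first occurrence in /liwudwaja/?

[ð]

/d/ — between /u/ and /w/, immediately after a vowel — surfaces as [ð] (rule 1).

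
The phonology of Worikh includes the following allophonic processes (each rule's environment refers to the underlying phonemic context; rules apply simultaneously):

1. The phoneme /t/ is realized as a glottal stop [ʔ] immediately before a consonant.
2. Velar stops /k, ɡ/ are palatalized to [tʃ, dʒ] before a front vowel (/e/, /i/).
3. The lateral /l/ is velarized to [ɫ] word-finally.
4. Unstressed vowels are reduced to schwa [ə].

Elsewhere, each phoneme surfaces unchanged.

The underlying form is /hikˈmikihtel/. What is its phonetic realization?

[həkˈmitʃəhtəɫ]

/h/ (word-initial): no rule targets it → [h].
/i/ (between /h/ and /k/): in an unstressed syllable, so rule 4 applies → [ə].
/k/ (between /i/ and /m/) fails the environment for rule 2, so it stays [k].
/m/ — not in any rule's target class → [m].
/i/ (between /m/ and /k/): rule 4 targets it, but not in an unstressed syllable → unchanged [i].
/k/ (between /i/ and /i/): before a front vowel, so rule 2 applies → [tʃ].
/i/ — between /k/ and /h/, in an unstressed syllable — surfaces as [ə] (rule 4).
/h/ stays [h].
/t/ (between /h/ and /e/): rule 1 targets it, but not immediately before a consonant → unchanged [t].
/e/ (between /t/ and /l/): in an unstressed syllable, so rule 4 applies → [ə].
/l/ meets the environment for rule 3 (word-finally) → [ɫ].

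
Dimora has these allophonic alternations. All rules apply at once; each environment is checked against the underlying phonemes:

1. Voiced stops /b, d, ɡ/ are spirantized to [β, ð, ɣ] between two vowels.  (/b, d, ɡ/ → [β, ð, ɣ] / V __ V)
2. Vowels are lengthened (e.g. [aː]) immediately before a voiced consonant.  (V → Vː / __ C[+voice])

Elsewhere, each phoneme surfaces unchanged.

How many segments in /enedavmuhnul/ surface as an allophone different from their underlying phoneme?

Segments that undergo a rule: /e/ → [eː] (rule 2); /e/ → [eː] (rule 2); /d/ → [ð] (rule 1); /a/ → [aː] (rule 2); /u/ → [uː] (rule 2).
All other segments surface unchanged.

5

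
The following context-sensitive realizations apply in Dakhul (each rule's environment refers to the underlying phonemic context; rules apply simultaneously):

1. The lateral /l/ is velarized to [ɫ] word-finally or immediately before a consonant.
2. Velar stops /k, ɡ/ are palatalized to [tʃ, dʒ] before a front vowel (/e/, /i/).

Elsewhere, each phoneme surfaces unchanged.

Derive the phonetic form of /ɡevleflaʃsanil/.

[dʒevleflaʃsaniɫ]

/ɡ/ meets the environment for rule 2 (before a front vowel) → [dʒ].
/l/ (between /v/ and /e/): rule 1 targets it, but not word-finally or immediately before a consonant → unchanged [l].
/l/ (between /f/ and /a/) fails the environment for rule 1, so it stays [l].
/l/ — word-final, word-finally or immediately before a consonant — surfaces as [ɫ] (rule 1).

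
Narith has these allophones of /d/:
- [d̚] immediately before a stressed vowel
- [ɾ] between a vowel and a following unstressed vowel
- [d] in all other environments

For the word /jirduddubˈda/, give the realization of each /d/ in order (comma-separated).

[d], [d], [d], [d̚]

Occurrence 1 (position 4): no conditioning environment matches → elsewhere allophone [d].
Occurrence 2 (position 6): no conditioning environment matches → elsewhere allophone [d].
Occurrence 3 (position 7): no conditioning environment matches → elsewhere allophone [d].
Occurrence 4 (position 10): immediately before a stressed vowel → [d̚].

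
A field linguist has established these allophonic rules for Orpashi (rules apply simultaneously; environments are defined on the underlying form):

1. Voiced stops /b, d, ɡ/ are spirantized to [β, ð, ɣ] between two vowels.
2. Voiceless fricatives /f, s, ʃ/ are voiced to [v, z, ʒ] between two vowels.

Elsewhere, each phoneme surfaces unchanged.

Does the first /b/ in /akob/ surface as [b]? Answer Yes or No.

/b/ (word-final) fails the environment for rule 1, so it stays [b].
The actual realization is [b], which matches [b].

Yes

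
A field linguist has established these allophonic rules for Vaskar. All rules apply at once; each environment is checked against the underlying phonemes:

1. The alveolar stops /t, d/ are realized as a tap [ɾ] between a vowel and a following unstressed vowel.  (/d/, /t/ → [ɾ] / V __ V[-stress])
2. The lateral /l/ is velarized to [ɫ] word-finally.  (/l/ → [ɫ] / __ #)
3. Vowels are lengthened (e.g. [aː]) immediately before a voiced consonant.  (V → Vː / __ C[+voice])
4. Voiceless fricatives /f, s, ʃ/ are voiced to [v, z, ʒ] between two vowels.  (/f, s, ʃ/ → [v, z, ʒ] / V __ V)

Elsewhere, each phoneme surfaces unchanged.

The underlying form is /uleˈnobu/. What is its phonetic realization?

/u/ (word-initial): before a voiced consonant, so rule 3 applies → [uː].
/l/ (between /u/ and /e/) fails the environment for rule 2, so it stays [l].
/e/ (between /l/ and /n/): before a voiced consonant, so rule 3 applies → [eː].
/n/ stays [n].
/o/ (between /n/ and /b/) occurs before a voiced consonant → [oː] by rule 3.
/b/ — not in any rule's target class → [b].
/u/ (word-final) fails the environment for rule 3, so it stays [u].

[uːleːˈnoːbu]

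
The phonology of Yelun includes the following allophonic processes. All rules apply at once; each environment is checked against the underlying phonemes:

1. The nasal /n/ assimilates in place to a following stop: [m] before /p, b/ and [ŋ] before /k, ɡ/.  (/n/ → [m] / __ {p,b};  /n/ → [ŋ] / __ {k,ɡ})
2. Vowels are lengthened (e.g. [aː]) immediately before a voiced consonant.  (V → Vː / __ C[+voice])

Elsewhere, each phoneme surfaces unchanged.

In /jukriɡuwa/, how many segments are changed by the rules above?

2

Segments that undergo a rule: /i/ → [iː] (rule 2); /u/ → [uː] (rule 2).
All other segments surface unchanged.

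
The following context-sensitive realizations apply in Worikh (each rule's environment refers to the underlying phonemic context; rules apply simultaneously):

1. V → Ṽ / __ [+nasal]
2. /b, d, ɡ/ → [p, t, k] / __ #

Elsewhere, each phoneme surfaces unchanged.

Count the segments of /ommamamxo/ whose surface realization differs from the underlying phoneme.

Segments that undergo a rule: /o/ → [õ] (rule 1); /a/ → [ã] (rule 1); /a/ → [ã] (rule 1).
All other segments surface unchanged.

3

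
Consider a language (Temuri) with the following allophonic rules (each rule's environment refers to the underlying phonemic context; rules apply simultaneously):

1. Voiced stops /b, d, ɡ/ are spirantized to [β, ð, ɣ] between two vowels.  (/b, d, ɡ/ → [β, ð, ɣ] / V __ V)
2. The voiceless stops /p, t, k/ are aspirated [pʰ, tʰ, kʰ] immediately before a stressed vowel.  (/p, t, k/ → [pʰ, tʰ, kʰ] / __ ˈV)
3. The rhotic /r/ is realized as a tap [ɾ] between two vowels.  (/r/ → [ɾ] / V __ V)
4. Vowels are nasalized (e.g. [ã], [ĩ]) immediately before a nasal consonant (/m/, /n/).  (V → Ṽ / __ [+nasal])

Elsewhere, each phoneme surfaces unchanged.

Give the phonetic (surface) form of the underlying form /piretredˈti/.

[piɾetredˈtʰi]

/p/ (word-initial): rule 2 targets it, but not immediately before a stressed vowel → unchanged [p].
/i/ — between /p/ and /r/; rule 4 does not apply here → [i].
/r/ (between /i/ and /e/): between two vowels, so rule 3 applies → [ɾ].
/e/ (between /r/ and /t/) fails the environment for rule 4, so it stays [e].
/t/ (between /e/ and /r/): rule 2 targets it, but not immediately before a stressed vowel → unchanged [t].
/r/ (between /t/ and /e/) fails the environment for rule 3, so it stays [r].
/e/ (between /r/ and /d/) fails the environment for rule 4, so it stays [e].
/d/ (between /e/ and /t/) is in the target of rule 1 but the environment (between two vowels) is not met → [d].
/t/ — between /d/ and /i/, immediately before a stressed vowel — surfaces as [tʰ] (rule 2).
/i/ — word-final; rule 4 does not apply here → [i].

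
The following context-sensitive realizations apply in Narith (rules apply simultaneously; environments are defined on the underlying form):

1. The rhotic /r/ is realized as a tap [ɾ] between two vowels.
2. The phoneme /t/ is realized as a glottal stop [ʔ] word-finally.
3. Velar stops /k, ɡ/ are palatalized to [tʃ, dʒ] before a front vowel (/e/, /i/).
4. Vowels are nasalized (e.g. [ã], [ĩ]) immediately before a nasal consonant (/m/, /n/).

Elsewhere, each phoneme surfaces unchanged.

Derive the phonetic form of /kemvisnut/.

/k/ meets the environment for rule 3 (before a front vowel) → [tʃ].
/e/ — between /k/ and /m/, before a nasal consonant — surfaces as [ẽ] (rule 4).
/i/ (between /v/ and /s/): rule 4 targets it, but not before a nasal consonant → unchanged [i].
/u/ (between /n/ and /t/): rule 4 targets it, but not before a nasal consonant → unchanged [u].
/t/ meets the environment for rule 2 (word-finally) → [ʔ].

[tʃẽmvisnuʔ]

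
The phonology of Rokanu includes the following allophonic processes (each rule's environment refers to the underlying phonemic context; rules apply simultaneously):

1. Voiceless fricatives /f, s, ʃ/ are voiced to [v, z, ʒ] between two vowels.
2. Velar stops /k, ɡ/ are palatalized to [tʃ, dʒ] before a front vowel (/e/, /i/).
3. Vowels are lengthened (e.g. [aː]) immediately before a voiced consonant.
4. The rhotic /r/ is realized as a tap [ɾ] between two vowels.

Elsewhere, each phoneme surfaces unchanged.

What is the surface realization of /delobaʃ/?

[deːloːbaʃ]

/d/ stays [d].
/e/ meets the environment for rule 3 (before a voiced consonant) → [eː].
/l/ — not in any rule's target class → [l].
/o/ (between /l/ and /b/): before a voiced consonant, so rule 3 applies → [oː].
/b/ (between /o/ and /a/): no rule targets it → [b].
/a/ — between /b/ and /ʃ/; rule 3 does not apply here → [a].
/ʃ/ — word-final; rule 1 does not apply here → [ʃ].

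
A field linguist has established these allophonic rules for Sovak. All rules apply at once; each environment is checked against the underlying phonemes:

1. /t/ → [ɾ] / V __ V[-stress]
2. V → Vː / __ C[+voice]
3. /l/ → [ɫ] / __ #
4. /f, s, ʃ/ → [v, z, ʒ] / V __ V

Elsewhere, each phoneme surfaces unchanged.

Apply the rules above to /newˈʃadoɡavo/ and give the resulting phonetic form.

[neːwˈʃaːdoːɡaːvo]

/n/ (word-initial) is unaffected → [n].
/e/ meets the environment for rule 2 (before a voiced consonant) → [eː].
/w/ (between /e/ and /ʃ/) is unaffected → [w].
/ʃ/ (between /w/ and /a/) is in the target of rule 4 but the environment (between two vowels) is not met → [ʃ].
/a/ — between /ʃ/ and /d/, before a voiced consonant — surfaces as [aː] (rule 2).
/d/ (between /a/ and /o/): no rule targets it → [d].
/o/ — between /d/ and /ɡ/, before a voiced consonant — surfaces as [oː] (rule 2).
/ɡ/ stays [ɡ].
Rule 2 applies to /a/ (between /ɡ/ and /v/: before a voiced consonant) → [aː].
/v/ (between /a/ and /o/): no rule targets it → [v].
/o/ — word-final; rule 2 does not apply here → [o].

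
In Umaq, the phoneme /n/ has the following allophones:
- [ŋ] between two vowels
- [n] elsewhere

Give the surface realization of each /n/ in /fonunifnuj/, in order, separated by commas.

[ŋ], [ŋ], [n]

Occurrence 1 (position 3): between two vowels → [ŋ].
Occurrence 2 (position 5): between two vowels → [ŋ].
Occurrence 3 (position 8): no conditioning environment matches → elsewhere allophone [n].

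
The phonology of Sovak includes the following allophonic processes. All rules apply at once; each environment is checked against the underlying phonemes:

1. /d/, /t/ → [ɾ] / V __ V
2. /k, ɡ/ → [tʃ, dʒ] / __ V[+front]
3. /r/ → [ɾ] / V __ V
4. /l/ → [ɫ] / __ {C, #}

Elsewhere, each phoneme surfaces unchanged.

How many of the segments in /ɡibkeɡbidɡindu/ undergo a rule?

Segments that undergo a rule: /ɡ/ → [dʒ] (rule 2); /k/ → [tʃ] (rule 2); /ɡ/ → [dʒ] (rule 2).
All other segments surface unchanged.

3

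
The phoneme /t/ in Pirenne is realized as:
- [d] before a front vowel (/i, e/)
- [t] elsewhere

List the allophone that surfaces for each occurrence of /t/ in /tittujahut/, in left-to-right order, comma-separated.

[d], [t], [t], [t]

Occurrence 1 (position 1): before a front vowel (/i, e/) → [d].
Occurrence 2 (position 3): no conditioning environment matches → elsewhere allophone [t].
Occurrence 3 (position 4): no conditioning environment matches → elsewhere allophone [t].
Occurrence 4 (position 10): no conditioning environment matches → elsewhere allophone [t].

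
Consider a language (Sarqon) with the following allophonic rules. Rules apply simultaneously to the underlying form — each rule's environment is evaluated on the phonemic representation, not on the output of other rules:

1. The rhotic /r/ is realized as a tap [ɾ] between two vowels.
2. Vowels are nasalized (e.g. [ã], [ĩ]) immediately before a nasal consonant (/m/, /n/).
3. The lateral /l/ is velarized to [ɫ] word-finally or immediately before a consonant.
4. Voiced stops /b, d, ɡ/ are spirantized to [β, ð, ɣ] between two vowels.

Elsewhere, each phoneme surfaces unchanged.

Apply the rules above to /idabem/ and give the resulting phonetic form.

[iðaβẽm]

/i/ — word-initial; rule 2 does not apply here → [i].
/d/ meets the environment for rule 4 (between two vowels) → [ð].
/a/ — between /d/ and /b/; rule 2 does not apply here → [a].
Rule 4 applies to /b/ (between /a/ and /e/: between two vowels) → [β].
/e/ (between /b/ and /m/) occurs before a nasal consonant → [ẽ] by rule 2.
/m/ (word-final) is unaffected → [m].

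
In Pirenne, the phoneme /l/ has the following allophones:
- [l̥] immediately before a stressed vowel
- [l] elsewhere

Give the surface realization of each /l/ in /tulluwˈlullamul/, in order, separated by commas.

[l], [l], [l̥], [l], [l], [l]

Occurrence 1 (position 3): no conditioning environment matches → elsewhere allophone [l].
Occurrence 2 (position 4): no conditioning environment matches → elsewhere allophone [l].
Occurrence 3 (position 7): immediately before a stressed vowel → [l̥].
Occurrence 4 (position 9): no conditioning environment matches → elsewhere allophone [l].
Occurrence 5 (position 10): no conditioning environment matches → elsewhere allophone [l].
Occurrence 6 (position 14): no conditioning environment matches → elsewhere allophone [l].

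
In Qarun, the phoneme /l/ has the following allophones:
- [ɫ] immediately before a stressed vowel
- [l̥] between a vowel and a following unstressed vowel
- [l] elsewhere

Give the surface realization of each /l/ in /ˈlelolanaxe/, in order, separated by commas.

Occurrence 1 (position 1): immediately before a stressed vowel → [ɫ].
Occurrence 2 (position 3): between a vowel and a following unstressed vowel → [l̥].
Occurrence 3 (position 5): between a vowel and a following unstressed vowel → [l̥].

[ɫ], [l̥], [l̥]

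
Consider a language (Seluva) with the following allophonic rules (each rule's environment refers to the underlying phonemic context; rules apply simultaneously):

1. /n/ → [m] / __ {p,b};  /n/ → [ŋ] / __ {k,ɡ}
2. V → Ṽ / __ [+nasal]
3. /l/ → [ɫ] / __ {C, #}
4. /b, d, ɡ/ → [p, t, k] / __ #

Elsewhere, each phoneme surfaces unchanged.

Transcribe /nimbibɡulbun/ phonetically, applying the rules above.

/n/ — word-initial; rule 1 does not apply here → [n].
/i/ meets the environment for rule 2 (before a nasal consonant) → [ĩ].
/m/ (between /i/ and /b/) is unaffected → [m].
/b/ — between /m/ and /i/; rule 4 does not apply here → [b].
/i/ (between /b/ and /b/): rule 2 targets it, but not before a nasal consonant → unchanged [i].
/b/ — between /i/ and /ɡ/; rule 4 does not apply here → [b].
/ɡ/ (between /b/ and /u/) fails the environment for rule 4, so it stays [ɡ].
/u/ — between /ɡ/ and /l/; rule 2 does not apply here → [u].
Rule 3 applies to /l/ (between /u/ and /b/: word-finally or immediately before a consonant) → [ɫ].
/b/ (between /l/ and /u/) is in the target of rule 4 but the environment (word-finally) is not met → [b].
/u/ meets the environment for rule 2 (before a nasal consonant) → [ũ].
/n/ (word-final): rule 1 targets it, but not before a labial or velar stop → unchanged [n].

[nĩmbibɡuɫbũn]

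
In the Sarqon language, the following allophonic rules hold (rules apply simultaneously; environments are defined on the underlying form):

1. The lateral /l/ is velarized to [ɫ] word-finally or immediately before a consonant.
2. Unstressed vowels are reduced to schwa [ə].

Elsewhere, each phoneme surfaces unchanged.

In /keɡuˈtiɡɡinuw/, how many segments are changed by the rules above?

Segments that undergo a rule: /e/ → [ə] (rule 2); /u/ → [ə] (rule 2); /i/ → [ə] (rule 2); /u/ → [ə] (rule 2).
All other segments surface unchanged.

4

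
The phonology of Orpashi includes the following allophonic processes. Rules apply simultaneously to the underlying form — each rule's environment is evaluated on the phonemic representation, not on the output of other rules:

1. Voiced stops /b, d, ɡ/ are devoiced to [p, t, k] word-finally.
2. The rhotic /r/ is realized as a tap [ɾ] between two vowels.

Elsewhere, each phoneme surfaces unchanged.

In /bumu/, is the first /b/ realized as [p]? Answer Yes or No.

No

/b/ — word-initial; rule 1 does not apply here → [b].
The actual realization is [b], not [p].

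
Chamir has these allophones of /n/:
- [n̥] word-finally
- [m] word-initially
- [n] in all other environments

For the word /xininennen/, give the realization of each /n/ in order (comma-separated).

Occurrence 1 (position 3): no conditioning environment matches → elsewhere allophone [n].
Occurrence 2 (position 5): no conditioning environment matches → elsewhere allophone [n].
Occurrence 3 (position 7): no conditioning environment matches → elsewhere allophone [n].
Occurrence 4 (position 8): no conditioning environment matches → elsewhere allophone [n].
Occurrence 5 (position 10): word-finally → [n̥].

[n], [n], [n], [n], [n̥]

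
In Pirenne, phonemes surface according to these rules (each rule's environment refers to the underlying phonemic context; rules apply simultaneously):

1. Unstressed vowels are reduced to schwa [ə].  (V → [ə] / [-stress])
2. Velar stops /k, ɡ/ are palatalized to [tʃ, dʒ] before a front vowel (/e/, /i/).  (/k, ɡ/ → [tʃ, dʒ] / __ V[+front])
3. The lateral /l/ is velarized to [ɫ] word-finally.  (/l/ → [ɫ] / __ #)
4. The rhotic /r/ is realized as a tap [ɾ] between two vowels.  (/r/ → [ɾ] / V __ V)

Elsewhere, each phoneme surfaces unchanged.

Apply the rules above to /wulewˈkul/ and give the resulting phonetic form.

[wələwˈkuɫ]

/w/ (word-initial) is unaffected → [w].
/u/ — between /w/ and /l/, in an unstressed syllable — surfaces as [ə] (rule 1).
/l/ — between /u/ and /e/; rule 3 does not apply here → [l].
/e/ (between /l/ and /w/) occurs in an unstressed syllable → [ə] by rule 1.
/w/ — not in any rule's target class → [w].
/k/ — between /w/ and /u/; rule 2 does not apply here → [k].
/u/ — between /k/ and /l/; rule 1 does not apply here → [u].
/l/ (word-final) occurs word-finally → [ɫ] by rule 3.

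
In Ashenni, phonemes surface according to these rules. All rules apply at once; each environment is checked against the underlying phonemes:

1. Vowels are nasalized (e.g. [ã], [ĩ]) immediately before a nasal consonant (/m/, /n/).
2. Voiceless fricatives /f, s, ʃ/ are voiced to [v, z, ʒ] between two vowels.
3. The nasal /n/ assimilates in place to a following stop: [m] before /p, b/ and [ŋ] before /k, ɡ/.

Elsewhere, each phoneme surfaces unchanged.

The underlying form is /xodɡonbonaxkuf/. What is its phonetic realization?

[xodɡõmbõnaxkuf]

/x/ (word-initial) is unaffected → [x].
/o/ — between /x/ and /d/; rule 1 does not apply here → [o].
/d/ — not in any rule's target class → [d].
/ɡ/ — not in any rule's target class → [ɡ].
/o/ meets the environment for rule 1 (before a nasal consonant) → [õ].
/n/ (between /o/ and /b/): before a labial or velar stop, so rule 3 applies → [m].
/b/ (between /n/ and /o/): no rule targets it → [b].
/o/ — between /b/ and /n/, before a nasal consonant — surfaces as [õ] (rule 1).
/n/ (between /o/ and /a/) fails the environment for rule 3, so it stays [n].
/a/ (between /n/ and /x/) is in the target of rule 1 but the environment (before a nasal consonant) is not met → [a].
/x/ — not in any rule's target class → [x].
/k/ (between /x/ and /u/): no rule targets it → [k].
/u/ — between /k/ and /f/; rule 1 does not apply here → [u].
/f/ (word-final) fails the environment for rule 2, so it stays [f].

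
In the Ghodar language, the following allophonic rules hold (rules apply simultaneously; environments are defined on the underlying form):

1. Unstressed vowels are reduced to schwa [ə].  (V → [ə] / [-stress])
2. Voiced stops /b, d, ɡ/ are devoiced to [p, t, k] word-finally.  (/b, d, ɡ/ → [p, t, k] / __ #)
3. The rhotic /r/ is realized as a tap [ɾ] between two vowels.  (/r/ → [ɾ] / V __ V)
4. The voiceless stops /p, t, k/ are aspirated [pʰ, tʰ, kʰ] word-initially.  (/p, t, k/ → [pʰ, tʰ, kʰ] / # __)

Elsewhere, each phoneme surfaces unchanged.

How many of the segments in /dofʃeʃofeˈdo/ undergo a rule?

4

Segments that undergo a rule: /o/ → [ə] (rule 1); /e/ → [ə] (rule 1); /o/ → [ə] (rule 1); /e/ → [ə] (rule 1).
All other segments surface unchanged.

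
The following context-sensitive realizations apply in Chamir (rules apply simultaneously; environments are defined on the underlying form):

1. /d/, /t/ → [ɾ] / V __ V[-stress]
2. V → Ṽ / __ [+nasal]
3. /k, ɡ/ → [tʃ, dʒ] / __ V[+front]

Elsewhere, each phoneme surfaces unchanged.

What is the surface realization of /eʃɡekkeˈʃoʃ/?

/e/ (word-initial): rule 2 targets it, but not before a nasal consonant → unchanged [e].
Rule 3 applies to /ɡ/ (between /ʃ/ and /e/: before a front vowel) → [dʒ].
/e/ (between /ɡ/ and /k/): rule 2 targets it, but not before a nasal consonant → unchanged [e].
/k/ (between /e/ and /k/): rule 3 targets it, but not before a front vowel → unchanged [k].
/k/ — between /k/ and /e/, before a front vowel — surfaces as [tʃ] (rule 3).
/e/ (between /k/ and /ʃ/): rule 2 targets it, but not before a nasal consonant → unchanged [e].
/o/ (between /ʃ/ and /ʃ/) is in the target of rule 2 but the environment (before a nasal consonant) is not met → [o].

[eʃdʒektʃeˈʃoʃ]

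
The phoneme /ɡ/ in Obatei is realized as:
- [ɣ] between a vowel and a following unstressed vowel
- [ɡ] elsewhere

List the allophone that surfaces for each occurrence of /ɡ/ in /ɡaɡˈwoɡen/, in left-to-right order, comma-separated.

Occurrence 1 (position 1): no conditioning environment matches → elsewhere allophone [ɡ].
Occurrence 2 (position 3): no conditioning environment matches → elsewhere allophone [ɡ].
Occurrence 3 (position 6): between a vowel and a following unstressed vowel → [ɣ].

[ɡ], [ɡ], [ɣ]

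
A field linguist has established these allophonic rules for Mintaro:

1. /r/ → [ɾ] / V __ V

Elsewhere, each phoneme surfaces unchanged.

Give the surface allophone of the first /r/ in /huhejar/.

/r/ (word-final) fails the environment for rule 1, so it stays [r].

[r]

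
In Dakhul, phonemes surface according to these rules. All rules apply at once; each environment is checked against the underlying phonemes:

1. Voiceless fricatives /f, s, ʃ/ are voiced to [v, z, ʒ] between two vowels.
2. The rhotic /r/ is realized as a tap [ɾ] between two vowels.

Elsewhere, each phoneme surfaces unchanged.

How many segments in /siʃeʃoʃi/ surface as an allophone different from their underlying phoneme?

Segments that undergo a rule: /ʃ/ → [ʒ] (rule 1); /ʃ/ → [ʒ] (rule 1); /ʃ/ → [ʒ] (rule 1).
All other segments surface unchanged.

3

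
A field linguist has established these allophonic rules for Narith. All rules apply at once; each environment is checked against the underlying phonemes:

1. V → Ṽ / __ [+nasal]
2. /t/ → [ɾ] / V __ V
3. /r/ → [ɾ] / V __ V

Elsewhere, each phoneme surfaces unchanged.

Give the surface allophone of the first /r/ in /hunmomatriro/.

[r]

/r/ — between /t/ and /i/; rule 3 does not apply here → [r].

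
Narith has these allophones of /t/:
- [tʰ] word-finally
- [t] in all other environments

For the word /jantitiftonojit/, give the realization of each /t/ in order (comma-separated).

[t], [t], [t], [tʰ]

Occurrence 1 (position 4): no conditioning environment matches → elsewhere allophone [t].
Occurrence 2 (position 6): no conditioning environment matches → elsewhere allophone [t].
Occurrence 3 (position 9): no conditioning environment matches → elsewhere allophone [t].
Occurrence 4 (position 15): word-finally → [tʰ].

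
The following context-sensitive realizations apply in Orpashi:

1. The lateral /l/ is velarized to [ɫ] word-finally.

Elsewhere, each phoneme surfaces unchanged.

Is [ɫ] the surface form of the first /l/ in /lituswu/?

No

/l/ (word-initial) is in the target of rule 1 but the environment (word-finally) is not met → [l].
The actual realization is [l], not [ɫ].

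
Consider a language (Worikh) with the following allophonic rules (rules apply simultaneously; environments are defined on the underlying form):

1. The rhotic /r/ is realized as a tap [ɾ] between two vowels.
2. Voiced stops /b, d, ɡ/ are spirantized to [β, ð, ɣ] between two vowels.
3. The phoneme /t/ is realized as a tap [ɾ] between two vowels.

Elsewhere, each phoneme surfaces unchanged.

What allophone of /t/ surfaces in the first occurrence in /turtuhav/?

/t/ (word-initial) fails the environment for rule 3, so it stays [t].

[t]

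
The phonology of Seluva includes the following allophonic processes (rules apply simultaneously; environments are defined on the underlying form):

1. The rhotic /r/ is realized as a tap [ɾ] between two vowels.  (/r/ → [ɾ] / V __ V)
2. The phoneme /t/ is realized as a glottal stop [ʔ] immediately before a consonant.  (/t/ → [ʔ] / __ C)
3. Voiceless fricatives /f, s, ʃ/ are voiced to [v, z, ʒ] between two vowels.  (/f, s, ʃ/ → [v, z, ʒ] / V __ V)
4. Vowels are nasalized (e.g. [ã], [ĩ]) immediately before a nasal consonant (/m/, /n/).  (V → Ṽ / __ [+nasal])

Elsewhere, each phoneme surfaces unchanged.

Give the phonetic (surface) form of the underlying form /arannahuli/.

/a/ — word-initial; rule 4 does not apply here → [a].
Rule 1 applies to /r/ (between /a/ and /a/: between two vowels) → [ɾ].
/a/ (between /r/ and /n/): before a nasal consonant, so rule 4 applies → [ã].
/n/ (between /a/ and /n/) is unaffected → [n].
/n/ stays [n].
/a/ — between /n/ and /h/; rule 4 does not apply here → [a].
/h/ (between /a/ and /u/) is unaffected → [h].
/u/ (between /h/ and /l/) is in the target of rule 4 but the environment (before a nasal consonant) is not met → [u].
/l/ — not in any rule's target class → [l].
/i/ (word-final): rule 4 targets it, but not before a nasal consonant → unchanged [i].

[aɾãnnahuli]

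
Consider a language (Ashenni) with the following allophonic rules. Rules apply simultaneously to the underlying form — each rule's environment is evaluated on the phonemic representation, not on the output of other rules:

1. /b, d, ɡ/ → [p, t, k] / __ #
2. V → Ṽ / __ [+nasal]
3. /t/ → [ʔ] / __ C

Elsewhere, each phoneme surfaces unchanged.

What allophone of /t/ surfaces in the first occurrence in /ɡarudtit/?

/t/ (between /d/ and /i/): rule 3 targets it, but not immediately before a consonant → unchanged [t].

[t]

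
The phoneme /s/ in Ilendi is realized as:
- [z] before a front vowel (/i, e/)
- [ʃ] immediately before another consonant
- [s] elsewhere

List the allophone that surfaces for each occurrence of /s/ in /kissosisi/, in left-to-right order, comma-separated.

[ʃ], [s], [z], [z]

Occurrence 1 (position 3): immediately before another consonant → [ʃ].
Occurrence 2 (position 4): no conditioning environment matches → elsewhere allophone [s].
Occurrence 3 (position 6): before a front vowel (/i, e/) → [z].
Occurrence 4 (position 8): before a front vowel (/i, e/) → [z].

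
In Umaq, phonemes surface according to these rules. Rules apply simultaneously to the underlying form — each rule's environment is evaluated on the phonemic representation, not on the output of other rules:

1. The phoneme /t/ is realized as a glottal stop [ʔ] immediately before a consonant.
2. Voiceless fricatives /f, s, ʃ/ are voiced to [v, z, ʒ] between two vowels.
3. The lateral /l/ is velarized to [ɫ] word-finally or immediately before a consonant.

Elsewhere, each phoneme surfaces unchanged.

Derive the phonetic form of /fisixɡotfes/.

[fizixɡoʔfes]

/f/ (word-initial) fails the environment for rule 2, so it stays [f].
/i/ — not in any rule's target class → [i].
/s/ — between /i/ and /i/, between two vowels — surfaces as [z] (rule 2).
/i/ (between /s/ and /x/) is unaffected → [i].
/x/ (between /i/ and /ɡ/): no rule targets it → [x].
/ɡ/ — not in any rule's target class → [ɡ].
/o/ — not in any rule's target class → [o].
/t/ meets the environment for rule 1 (immediately before a consonant) → [ʔ].
/f/ (between /t/ and /e/): rule 2 targets it, but not between two vowels → unchanged [f].
/e/ stays [e].
/s/ (word-final) fails the environment for rule 2, so it stays [s].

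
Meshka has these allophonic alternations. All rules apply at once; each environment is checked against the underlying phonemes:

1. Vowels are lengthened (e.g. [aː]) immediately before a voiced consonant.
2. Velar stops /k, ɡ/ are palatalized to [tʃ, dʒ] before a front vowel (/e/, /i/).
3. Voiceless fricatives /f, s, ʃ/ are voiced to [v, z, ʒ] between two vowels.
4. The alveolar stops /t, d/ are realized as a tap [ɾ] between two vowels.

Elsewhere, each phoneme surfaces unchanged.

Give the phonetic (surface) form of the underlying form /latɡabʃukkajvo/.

/a/ — between /l/ and /t/; rule 1 does not apply here → [a].
/t/ (between /a/ and /ɡ/) fails the environment for rule 4, so it stays [t].
/ɡ/ (between /t/ and /a/) fails the environment for rule 2, so it stays [ɡ].
/a/ meets the environment for rule 1 (before a voiced consonant) → [aː].
/ʃ/ (between /b/ and /u/) fails the environment for rule 3, so it stays [ʃ].
/u/ (between /ʃ/ and /k/) is in the target of rule 1 but the environment (before a voiced consonant) is not met → [u].
/k/ (between /u/ and /k/): rule 2 targets it, but not before a front vowel → unchanged [k].
/k/ (between /k/ and /a/) fails the environment for rule 2, so it stays [k].
/a/ (between /k/ and /j/) occurs before a voiced consonant → [aː] by rule 1.
/o/ (word-final) is in the target of rule 1 but the environment (before a voiced consonant) is not met → [o].

[latɡaːbʃukkaːjvo]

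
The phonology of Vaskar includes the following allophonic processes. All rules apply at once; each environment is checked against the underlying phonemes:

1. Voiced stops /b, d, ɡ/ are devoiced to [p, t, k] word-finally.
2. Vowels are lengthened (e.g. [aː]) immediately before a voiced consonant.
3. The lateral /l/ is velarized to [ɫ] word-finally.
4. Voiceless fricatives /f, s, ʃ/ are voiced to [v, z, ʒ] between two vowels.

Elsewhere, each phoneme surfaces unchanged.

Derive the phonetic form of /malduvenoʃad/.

/a/ meets the environment for rule 2 (before a voiced consonant) → [aː].
/l/ (between /a/ and /d/): rule 3 targets it, but not word-finally → unchanged [l].
/d/ (between /l/ and /u/) fails the environment for rule 1, so it stays [d].
/u/ (between /d/ and /v/) occurs before a voiced consonant → [uː] by rule 2.
/e/ (between /v/ and /n/): before a voiced consonant, so rule 2 applies → [eː].
/o/ (between /n/ and /ʃ/) fails the environment for rule 2, so it stays [o].
Rule 4 applies to /ʃ/ (between /o/ and /a/: between two vowels) → [ʒ].
/a/ (between /ʃ/ and /d/): before a voiced consonant, so rule 2 applies → [aː].
/d/ meets the environment for rule 1 (word-finally) → [t].

[maːlduːveːnoʒaːt]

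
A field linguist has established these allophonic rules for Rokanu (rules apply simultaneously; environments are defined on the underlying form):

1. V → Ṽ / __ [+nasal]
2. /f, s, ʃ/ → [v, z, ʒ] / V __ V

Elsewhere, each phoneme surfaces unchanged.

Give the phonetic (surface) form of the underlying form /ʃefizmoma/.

[ʃevizmõma]

/ʃ/ — word-initial; rule 2 does not apply here → [ʃ].
/e/ (between /ʃ/ and /f/) is in the target of rule 1 but the environment (before a nasal consonant) is not met → [e].
/f/ (between /e/ and /i/) occurs between two vowels → [v] by rule 2.
/i/ (between /f/ and /z/): rule 1 targets it, but not before a nasal consonant → unchanged [i].
/z/ stays [z].
/m/ stays [m].
/o/ (between /m/ and /m/) occurs before a nasal consonant → [õ] by rule 1.
/m/ — not in any rule's target class → [m].
/a/ — word-final; rule 1 does not apply here → [a].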